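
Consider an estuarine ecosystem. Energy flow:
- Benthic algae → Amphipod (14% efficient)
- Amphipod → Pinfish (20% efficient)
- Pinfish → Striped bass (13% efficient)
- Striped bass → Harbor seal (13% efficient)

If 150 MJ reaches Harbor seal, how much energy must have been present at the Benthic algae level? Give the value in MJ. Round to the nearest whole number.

Cumulative transfer efficiency: 0.14 × 0.2 × 0.13 × 0.13 = 0.0004732
Benthic algae energy = 150 / 0.0004732 = 316991 MJ

316991 MJ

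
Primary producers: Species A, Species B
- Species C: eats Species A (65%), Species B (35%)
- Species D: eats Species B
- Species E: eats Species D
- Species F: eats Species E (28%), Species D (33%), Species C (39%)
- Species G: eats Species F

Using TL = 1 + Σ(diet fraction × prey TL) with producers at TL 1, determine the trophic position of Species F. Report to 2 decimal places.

3.28

Species C: 1 + (0.65×1 + 0.35×1) = 2
Species D: 1 + 1 = 2
Species E: 1 + 2 = 3
Species F: 1 + (0.28×3 + 0.33×2 + 0.39×2) = 3.28
Species G: 1 + 3.28 = 4.28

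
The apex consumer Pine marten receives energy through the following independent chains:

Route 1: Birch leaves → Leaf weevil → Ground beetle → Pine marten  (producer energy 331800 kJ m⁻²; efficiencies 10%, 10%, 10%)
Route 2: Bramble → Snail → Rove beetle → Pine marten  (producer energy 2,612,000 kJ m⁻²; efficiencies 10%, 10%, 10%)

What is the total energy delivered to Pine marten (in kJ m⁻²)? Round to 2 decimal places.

Route 1: 331800 × 0.1 × 0.1 × 0.1 = 331.8 kJ m⁻²
Route 2: 2612000 × 0.1 × 0.1 × 0.1 = 2612 kJ m⁻²
Total at Pine marten: 331.8 + 2612 = 2943.8 kJ m⁻²

2943.80 kJ m⁻²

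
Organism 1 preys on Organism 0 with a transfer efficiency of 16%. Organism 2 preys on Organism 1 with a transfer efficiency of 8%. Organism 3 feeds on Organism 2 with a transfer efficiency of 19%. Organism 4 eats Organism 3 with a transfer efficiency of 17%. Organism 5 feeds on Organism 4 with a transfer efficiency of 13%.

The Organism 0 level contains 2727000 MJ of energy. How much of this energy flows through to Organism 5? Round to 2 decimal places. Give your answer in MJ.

Organism 1: 2727000 × 0.16 = 436320 MJ
Organism 2: 436320 × 0.08 = 34905.6 MJ
Organism 3: 34905.6 × 0.19 = 6632.064 MJ
Organism 4: 6632.064 × 0.17 = 1127.45088 MJ
Organism 5: 1127.45088 × 0.13 = 146.5686144 MJ

146.57 MJ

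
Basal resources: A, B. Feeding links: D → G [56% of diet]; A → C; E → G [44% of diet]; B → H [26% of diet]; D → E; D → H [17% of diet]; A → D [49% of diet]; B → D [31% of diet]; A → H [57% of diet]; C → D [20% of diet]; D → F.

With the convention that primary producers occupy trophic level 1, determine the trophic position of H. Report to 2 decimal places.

2.20

C: 1 + 1 = 2
D: 1 + (0.2×2 + 0.31×1 + 0.49×1) = 2.2
E: 1 + 2.2 = 3.2
F: 1 + 2.2 = 3.2
G: 1 + (0.56×2.2 + 0.44×3.2) = 3.64
H: 1 + (0.57×1 + 0.26×1 + 0.17×2.2) = 2.204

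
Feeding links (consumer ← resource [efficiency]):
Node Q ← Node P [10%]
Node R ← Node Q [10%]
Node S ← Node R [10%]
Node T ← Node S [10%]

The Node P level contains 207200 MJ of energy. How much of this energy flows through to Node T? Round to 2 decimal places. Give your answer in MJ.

Node Q: 207200 × 0.1 = 20720 MJ
Node R: 20720 × 0.1 = 2072 MJ
Node S: 2072 × 0.1 = 207.2 MJ
Node T: 207.2 × 0.1 = 20.72 MJ

20.72 MJ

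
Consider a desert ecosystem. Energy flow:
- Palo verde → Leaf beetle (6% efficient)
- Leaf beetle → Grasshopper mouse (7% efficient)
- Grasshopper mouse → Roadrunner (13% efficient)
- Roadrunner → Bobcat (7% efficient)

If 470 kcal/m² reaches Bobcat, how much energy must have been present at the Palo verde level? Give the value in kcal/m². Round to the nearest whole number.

12297227 kcal/m²

Cumulative transfer efficiency: 0.06 × 0.07 × 0.13 × 0.07 = 0.00003822
Palo verde energy = 470 / 0.00003822 = 12297227 kcal/m²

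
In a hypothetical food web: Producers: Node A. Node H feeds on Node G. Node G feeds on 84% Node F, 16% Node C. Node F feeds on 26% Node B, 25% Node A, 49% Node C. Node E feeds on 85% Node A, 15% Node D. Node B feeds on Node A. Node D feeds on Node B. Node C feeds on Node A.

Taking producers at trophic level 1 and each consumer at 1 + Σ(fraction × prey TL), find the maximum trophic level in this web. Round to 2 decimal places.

4.63

Node B: 1 + 1 = 2
Node C: 1 + 1 = 2
Node D: 1 + 2 = 3
Node E: 1 + (0.85×1 + 0.15×3) = 2.3
Node F: 1 + (0.26×2 + 0.25×1 + 0.49×2) = 2.75
Node G: 1 + (0.84×2.75 + 0.16×2) = 3.63
Node H: 1 + 3.63 = 4.63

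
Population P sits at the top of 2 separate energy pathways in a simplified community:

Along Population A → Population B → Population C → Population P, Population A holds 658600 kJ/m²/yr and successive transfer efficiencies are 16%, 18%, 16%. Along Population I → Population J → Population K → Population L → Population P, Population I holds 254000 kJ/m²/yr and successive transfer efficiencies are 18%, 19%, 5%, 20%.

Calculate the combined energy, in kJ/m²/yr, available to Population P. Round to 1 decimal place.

Via Population A: 658600 × 0.16 × 0.18 × 0.16 = 3034.8288 kJ/m²/yr
Via Population I: 254000 × 0.18 × 0.19 × 0.05 × 0.2 = 86.868 kJ/m²/yr
Total at Population P: 3034.8288 + 86.868 = 3121.6968 kJ/m²/yr

3121.7 kJ/m²/yr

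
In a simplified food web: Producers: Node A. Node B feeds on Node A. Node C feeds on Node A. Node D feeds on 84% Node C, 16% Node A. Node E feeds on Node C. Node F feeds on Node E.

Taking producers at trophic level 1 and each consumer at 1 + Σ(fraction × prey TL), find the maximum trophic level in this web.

Node B: 1 + 1 = 2
Node C: 1 + 1 = 2
Node D: 1 + (0.84×2 + 0.16×1) = 2.84
Node E: 1 + 2 = 3
Node F: 1 + 3 = 4

4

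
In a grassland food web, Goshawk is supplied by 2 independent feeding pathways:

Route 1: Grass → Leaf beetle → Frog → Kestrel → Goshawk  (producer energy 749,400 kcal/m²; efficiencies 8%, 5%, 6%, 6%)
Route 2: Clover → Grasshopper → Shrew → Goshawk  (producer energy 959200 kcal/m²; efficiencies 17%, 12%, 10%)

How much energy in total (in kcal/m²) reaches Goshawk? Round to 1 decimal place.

1967.6 kcal/m²

Route 1: 749400 × 0.08 × 0.05 × 0.06 × 0.06 = 10.79136 kcal/m²
Route 2: 959200 × 0.17 × 0.12 × 0.1 = 1956.768 kcal/m²
Total at Goshawk: 10.79136 + 1956.768 = 1967.55936 kcal/m²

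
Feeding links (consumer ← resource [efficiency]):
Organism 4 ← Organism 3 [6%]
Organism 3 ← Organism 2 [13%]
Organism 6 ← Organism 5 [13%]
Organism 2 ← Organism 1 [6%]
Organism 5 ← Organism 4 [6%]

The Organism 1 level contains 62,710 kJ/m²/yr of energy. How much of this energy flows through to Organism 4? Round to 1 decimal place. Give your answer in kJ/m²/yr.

Organism 2: 62710 × 0.06 = 3762.6 kJ/m²/yr
Organism 3: 3762.6 × 0.13 = 489.138 kJ/m²/yr
Organism 4: 489.138 × 0.06 = 29.34828 kJ/m²/yr

29.3 kJ/m²/yr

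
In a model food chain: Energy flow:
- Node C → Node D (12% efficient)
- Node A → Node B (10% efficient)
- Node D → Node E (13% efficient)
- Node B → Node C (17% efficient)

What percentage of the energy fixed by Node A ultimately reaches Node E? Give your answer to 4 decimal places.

Product of link efficiencies: 0.1 × 0.17 × 0.12 × 0.13 = 0.0002652
As a percentage: 0.0002652 × 100 = 0.0265%

0.0265%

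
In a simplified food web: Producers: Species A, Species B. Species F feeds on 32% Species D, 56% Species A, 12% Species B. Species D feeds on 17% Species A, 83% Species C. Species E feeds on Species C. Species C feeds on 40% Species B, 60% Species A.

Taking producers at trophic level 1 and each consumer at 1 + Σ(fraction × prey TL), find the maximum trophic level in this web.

3

Species C: 1 + (0.4×1 + 0.6×1) = 2
Species D: 1 + (0.17×1 + 0.83×2) = 2.83
Species E: 1 + 2 = 3
Species F: 1 + (0.32×2.83 + 0.56×1 + 0.12×1) = 2.5856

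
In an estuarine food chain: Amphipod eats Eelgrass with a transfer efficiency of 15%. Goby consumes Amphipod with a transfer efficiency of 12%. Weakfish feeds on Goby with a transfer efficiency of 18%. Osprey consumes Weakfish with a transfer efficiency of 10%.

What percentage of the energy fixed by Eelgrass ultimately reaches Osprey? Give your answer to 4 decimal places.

0.0324%

Product of link efficiencies: 0.15 × 0.12 × 0.18 × 0.1 = 0.000324
As a percentage: 0.000324 × 100 = 0.0324%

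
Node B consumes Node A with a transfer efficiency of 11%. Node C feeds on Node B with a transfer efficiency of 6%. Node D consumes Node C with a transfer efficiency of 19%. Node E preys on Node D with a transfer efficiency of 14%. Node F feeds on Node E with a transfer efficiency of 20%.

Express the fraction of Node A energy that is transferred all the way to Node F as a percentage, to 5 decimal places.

0.00351%

Product of link efficiencies: 0.11 × 0.06 × 0.19 × 0.14 × 0.2 = 0.000035112
As a percentage: 0.000035112 × 100 = 0.00351%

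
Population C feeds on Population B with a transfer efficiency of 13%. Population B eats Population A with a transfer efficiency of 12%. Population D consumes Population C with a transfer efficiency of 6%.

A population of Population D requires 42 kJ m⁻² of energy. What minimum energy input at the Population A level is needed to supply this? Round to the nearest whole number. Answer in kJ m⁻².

Cumulative transfer efficiency: 0.12 × 0.13 × 0.06 = 0.000936
Population A energy = 42 / 0.000936 = 44872 kJ m⁻²

44872 kJ m⁻²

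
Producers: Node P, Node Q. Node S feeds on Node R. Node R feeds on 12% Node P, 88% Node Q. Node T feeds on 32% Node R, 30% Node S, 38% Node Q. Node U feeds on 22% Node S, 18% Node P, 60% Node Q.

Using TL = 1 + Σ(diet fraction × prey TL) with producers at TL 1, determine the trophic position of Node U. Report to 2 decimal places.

Node R: 1 + (0.12×1 + 0.88×1) = 2
Node S: 1 + 2 = 3
Node T: 1 + (0.32×2 + 0.3×3 + 0.38×1) = 2.92
Node U: 1 + (0.22×3 + 0.18×1 + 0.6×1) = 2.44

2.44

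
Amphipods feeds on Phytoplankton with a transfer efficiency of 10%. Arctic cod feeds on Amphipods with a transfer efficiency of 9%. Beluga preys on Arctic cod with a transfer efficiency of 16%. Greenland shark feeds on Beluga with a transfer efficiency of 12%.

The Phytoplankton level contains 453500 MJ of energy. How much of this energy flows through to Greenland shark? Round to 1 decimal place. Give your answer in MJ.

Amphipods: 453500 × 0.1 = 45350 MJ
Arctic cod: 45350 × 0.09 = 4081.5 MJ
Beluga: 4081.5 × 0.16 = 653.04 MJ
Greenland shark: 653.04 × 0.12 = 78.3648 MJ

78.4 MJ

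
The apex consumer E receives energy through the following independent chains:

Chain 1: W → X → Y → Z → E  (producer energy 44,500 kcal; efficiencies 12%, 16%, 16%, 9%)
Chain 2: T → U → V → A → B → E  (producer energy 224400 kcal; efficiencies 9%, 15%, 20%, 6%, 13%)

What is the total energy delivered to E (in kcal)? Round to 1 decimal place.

17.0 kcal

Chain 1: 44500 × 0.12 × 0.16 × 0.16 × 0.09 = 12.30336 kcal
Chain 2: 224400 × 0.09 × 0.15 × 0.2 × 0.06 × 0.13 = 4.725864 kcal
Total at E: 12.30336 + 4.725864 = 17.029224 kcal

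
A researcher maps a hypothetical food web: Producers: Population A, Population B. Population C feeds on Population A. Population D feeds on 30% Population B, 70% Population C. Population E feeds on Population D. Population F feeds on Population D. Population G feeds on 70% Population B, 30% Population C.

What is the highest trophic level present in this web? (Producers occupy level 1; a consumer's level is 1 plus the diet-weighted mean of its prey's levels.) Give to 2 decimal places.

Population C: 1 + 1 = 2
Population D: 1 + (0.3×1 + 0.7×2) = 2.7
Population E: 1 + 2.7 = 3.7
Population F: 1 + 2.7 = 3.7
Population G: 1 + (0.7×1 + 0.3×2) = 2.3

3.70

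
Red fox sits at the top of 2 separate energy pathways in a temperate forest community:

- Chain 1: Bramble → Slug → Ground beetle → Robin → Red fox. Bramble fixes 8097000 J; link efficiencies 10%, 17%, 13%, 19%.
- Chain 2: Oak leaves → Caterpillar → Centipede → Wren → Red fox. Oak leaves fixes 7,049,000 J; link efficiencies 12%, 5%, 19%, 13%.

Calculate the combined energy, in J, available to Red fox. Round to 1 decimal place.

Chain 1: 8097000 × 0.1 × 0.17 × 0.13 × 0.19 = 3399.9303 J
Chain 2: 7049000 × 0.12 × 0.05 × 0.19 × 0.13 = 1044.6618 J
Total at Red fox: 3399.9303 + 1044.6618 = 4444.5921 J

4444.6 J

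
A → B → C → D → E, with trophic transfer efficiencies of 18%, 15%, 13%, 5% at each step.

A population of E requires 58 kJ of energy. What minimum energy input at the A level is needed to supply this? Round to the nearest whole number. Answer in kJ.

330484 kJ

Cumulative transfer efficiency: 0.18 × 0.15 × 0.13 × 0.05 = 0.0001755
A energy = 58 / 0.0001755 = 330484 kJ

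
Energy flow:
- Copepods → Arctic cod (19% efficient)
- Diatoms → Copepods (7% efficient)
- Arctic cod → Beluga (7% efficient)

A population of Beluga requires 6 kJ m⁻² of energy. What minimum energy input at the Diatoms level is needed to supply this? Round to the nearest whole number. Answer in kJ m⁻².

6445 kJ m⁻²

Cumulative transfer efficiency: 0.07 × 0.19 × 0.07 = 0.000931
Diatoms energy = 6 / 0.000931 = 6445 kJ m⁻²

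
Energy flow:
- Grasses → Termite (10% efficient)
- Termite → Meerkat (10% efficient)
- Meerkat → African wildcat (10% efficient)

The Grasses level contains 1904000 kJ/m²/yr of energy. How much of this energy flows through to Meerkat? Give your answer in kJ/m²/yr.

19040 kJ/m²/yr

Termite: 1904000 × 0.1 = 190400 kJ/m²/yr
Meerkat: 190400 × 0.1 = 19040 kJ/m²/yr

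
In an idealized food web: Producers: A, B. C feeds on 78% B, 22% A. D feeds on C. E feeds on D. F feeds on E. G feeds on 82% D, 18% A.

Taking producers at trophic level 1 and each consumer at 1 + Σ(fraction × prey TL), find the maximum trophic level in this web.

C: 1 + (0.78×1 + 0.22×1) = 2
D: 1 + 2 = 3
E: 1 + 3 = 4
F: 1 + 4 = 5
G: 1 + (0.82×3 + 0.18×1) = 3.64

5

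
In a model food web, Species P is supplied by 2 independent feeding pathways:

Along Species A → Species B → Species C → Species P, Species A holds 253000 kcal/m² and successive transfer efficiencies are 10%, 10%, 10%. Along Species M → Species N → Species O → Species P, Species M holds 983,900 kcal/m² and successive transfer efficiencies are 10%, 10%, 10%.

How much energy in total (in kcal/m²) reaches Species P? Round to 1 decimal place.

1236.9 kcal/m²

Via Species A: 253000 × 0.1 × 0.1 × 0.1 = 253 kcal/m²
Via Species M: 983900 × 0.1 × 0.1 × 0.1 = 983.9 kcal/m²
Total at Species P: 253 + 983.9 = 1236.9 kcal/m²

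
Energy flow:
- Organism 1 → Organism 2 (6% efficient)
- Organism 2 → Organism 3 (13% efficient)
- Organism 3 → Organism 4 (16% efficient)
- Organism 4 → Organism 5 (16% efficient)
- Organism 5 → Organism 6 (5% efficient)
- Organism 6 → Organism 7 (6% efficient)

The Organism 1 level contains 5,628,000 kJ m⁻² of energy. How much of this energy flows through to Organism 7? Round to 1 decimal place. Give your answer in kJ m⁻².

3.4 kJ m⁻²

Organism 2: 5628000 × 0.06 = 337680 kJ m⁻²
Organism 3: 337680 × 0.13 = 43898.4 kJ m⁻²
Organism 4: 43898.4 × 0.16 = 7023.744 kJ m⁻²
Organism 5: 7023.744 × 0.16 = 1123.79904 kJ m⁻²
Organism 6: 1123.79904 × 0.05 = 56.189952 kJ m⁻²
Organism 7: 56.189952 × 0.06 = 3.37139712 kJ m⁻²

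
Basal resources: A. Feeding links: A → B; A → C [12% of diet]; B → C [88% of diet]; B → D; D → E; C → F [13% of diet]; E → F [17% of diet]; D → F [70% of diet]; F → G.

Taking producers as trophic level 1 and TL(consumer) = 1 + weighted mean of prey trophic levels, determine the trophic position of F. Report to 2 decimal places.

4.15

B: 1 + 1 = 2
C: 1 + (0.12×1 + 0.88×2) = 2.88
D: 1 + 2 = 3
E: 1 + 3 = 4
F: 1 + (0.13×2.88 + 0.17×4 + 0.7×3) = 4.1544
G: 1 + 4.1544 = 5.1544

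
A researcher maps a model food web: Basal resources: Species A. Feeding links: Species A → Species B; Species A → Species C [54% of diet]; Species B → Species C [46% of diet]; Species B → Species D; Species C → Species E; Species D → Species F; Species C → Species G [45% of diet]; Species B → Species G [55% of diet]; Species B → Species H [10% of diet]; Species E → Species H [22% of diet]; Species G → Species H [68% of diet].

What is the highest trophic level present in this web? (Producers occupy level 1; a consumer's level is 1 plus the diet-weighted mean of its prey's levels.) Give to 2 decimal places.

4.14

Species B: 1 + 1 = 2
Species C: 1 + (0.54×1 + 0.46×2) = 2.46
Species D: 1 + 2 = 3
Species E: 1 + 2.46 = 3.46
Species F: 1 + 3 = 4
Species G: 1 + (0.45×2.46 + 0.55×2) = 3.207
Species H: 1 + (0.1×2 + 0.22×3.46 + 0.68×3.207) = 4.14196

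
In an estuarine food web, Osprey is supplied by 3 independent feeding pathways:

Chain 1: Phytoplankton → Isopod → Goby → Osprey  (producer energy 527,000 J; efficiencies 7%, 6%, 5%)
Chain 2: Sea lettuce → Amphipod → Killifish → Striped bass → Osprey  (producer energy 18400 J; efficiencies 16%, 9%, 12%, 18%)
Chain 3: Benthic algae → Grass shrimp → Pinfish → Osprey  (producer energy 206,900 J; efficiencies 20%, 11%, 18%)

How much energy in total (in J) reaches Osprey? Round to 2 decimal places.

Chain 1: 527000 × 0.07 × 0.06 × 0.05 = 110.67 J
Chain 2: 18400 × 0.16 × 0.09 × 0.12 × 0.18 = 5.723136 J
Chain 3: 206900 × 0.2 × 0.11 × 0.18 = 819.324 J
Total at Osprey: 110.67 + 5.723136 + 819.324 = 935.717136 J

935.72 J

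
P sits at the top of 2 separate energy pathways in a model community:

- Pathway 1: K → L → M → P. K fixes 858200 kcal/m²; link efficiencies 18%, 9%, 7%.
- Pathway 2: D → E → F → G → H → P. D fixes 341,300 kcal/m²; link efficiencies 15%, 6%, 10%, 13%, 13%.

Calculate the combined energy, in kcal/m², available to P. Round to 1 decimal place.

978.4 kcal/m²

Pathway 1: 858200 × 0.18 × 0.09 × 0.07 = 973.1988 kcal/m²
Pathway 2: 341300 × 0.15 × 0.06 × 0.1 × 0.13 × 0.13 = 5.191173 kcal/m²
Total at P: 973.1988 + 5.191173 = 978.389973 kcal/m²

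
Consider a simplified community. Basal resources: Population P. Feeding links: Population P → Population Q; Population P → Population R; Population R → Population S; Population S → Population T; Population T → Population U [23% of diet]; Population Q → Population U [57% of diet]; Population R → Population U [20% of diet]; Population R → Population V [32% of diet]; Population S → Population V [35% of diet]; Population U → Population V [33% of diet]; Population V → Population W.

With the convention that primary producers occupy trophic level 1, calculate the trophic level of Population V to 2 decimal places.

Population Q: 1 + 1 = 2
Population R: 1 + 1 = 2
Population S: 1 + 2 = 3
Population T: 1 + 3 = 4
Population U: 1 + (0.23×4 + 0.57×2 + 0.2×2) = 3.46
Population V: 1 + (0.32×2 + 0.35×3 + 0.33×3.46) = 3.8318
Population W: 1 + 3.8318 = 4.8318

3.83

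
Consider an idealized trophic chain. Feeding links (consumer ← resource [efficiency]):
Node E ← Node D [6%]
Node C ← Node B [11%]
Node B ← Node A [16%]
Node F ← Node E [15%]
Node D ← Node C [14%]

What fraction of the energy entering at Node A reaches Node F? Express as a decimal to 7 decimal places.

0.0000222

Product of link efficiencies: 0.16 × 0.11 × 0.14 × 0.06 × 0.15 = 0.000022176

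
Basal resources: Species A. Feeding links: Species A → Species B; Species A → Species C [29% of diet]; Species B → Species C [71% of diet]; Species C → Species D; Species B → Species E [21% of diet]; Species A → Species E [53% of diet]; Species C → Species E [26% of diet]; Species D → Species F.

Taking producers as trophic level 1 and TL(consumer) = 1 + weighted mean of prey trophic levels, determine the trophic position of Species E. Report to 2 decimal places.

Species B: 1 + 1 = 2
Species C: 1 + (0.29×1 + 0.71×2) = 2.71
Species D: 1 + 2.71 = 3.71
Species E: 1 + (0.21×2 + 0.53×1 + 0.26×2.71) = 2.6546
Species F: 1 + 3.71 = 4.71

2.65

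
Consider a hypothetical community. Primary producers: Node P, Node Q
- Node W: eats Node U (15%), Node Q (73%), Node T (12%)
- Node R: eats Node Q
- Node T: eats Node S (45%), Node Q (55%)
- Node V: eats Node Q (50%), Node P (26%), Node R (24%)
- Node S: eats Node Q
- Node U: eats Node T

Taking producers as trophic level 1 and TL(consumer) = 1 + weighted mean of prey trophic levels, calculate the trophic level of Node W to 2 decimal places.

Node R: 1 + 1 = 2
Node S: 1 + 1 = 2
Node T: 1 + (0.45×2 + 0.55×1) = 2.45
Node U: 1 + 2.45 = 3.45
Node V: 1 + (0.5×1 + 0.26×1 + 0.24×2) = 2.24
Node W: 1 + (0.15×3.45 + 0.73×1 + 0.12×2.45) = 2.5415

2.54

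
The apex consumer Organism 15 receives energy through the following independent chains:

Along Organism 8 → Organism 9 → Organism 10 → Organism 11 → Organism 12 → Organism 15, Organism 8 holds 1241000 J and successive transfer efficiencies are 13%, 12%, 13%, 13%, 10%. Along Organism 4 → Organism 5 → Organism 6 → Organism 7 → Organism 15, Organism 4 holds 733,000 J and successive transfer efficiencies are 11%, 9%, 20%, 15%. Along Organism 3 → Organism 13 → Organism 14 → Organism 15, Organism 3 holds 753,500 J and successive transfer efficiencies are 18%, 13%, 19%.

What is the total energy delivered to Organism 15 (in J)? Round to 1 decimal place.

3600.5 J

Via Organism 8: 1241000 × 0.13 × 0.12 × 0.13 × 0.13 × 0.1 = 32.717724 J
Via Organism 4: 733000 × 0.11 × 0.09 × 0.2 × 0.15 = 217.701 J
Via Organism 3: 753500 × 0.18 × 0.13 × 0.19 = 3350.061 J
Total at Organism 15: 32.717724 + 217.701 + 3350.061 = 3600.479724 J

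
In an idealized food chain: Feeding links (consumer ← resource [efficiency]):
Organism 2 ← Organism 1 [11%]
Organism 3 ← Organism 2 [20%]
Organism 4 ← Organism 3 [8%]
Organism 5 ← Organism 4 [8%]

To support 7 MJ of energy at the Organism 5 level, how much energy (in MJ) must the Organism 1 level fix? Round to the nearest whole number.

49716 MJ

Cumulative transfer efficiency: 0.11 × 0.2 × 0.08 × 0.08 = 0.0001408
Organism 1 energy = 7 / 0.0001408 = 49716 MJ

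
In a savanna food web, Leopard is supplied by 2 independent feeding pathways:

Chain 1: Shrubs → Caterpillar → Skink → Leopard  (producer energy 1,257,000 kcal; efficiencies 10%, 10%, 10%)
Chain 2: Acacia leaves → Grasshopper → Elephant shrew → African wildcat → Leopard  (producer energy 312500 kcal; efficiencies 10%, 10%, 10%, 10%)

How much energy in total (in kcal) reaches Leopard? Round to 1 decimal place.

1288.3 kcal

Chain 1: 1257000 × 0.1 × 0.1 × 0.1 = 1257 kcal
Chain 2: 312500 × 0.1 × 0.1 × 0.1 × 0.1 = 31.25 kcal
Total at Leopard: 1257 + 31.25 = 1288.25 kcal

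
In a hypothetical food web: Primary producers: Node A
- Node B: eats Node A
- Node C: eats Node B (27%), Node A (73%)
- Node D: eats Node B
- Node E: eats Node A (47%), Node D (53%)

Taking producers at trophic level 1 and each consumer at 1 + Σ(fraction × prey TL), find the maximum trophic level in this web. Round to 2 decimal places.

3.06

Node B: 1 + 1 = 2
Node C: 1 + (0.27×2 + 0.73×1) = 2.27
Node D: 1 + 2 = 3
Node E: 1 + (0.47×1 + 0.53×3) = 3.06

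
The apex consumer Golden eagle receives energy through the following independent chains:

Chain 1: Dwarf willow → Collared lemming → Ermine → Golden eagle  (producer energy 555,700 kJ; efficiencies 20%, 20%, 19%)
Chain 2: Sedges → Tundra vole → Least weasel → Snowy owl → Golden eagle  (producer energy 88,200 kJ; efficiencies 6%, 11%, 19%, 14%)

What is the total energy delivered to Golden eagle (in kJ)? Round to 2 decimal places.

4238.80 kJ

Chain 1: 555700 × 0.2 × 0.2 × 0.19 = 4223.32 kJ
Chain 2: 88200 × 0.06 × 0.11 × 0.19 × 0.14 = 15.484392 kJ
Total at Golden eagle: 4223.32 + 15.484392 = 4238.804392 kJ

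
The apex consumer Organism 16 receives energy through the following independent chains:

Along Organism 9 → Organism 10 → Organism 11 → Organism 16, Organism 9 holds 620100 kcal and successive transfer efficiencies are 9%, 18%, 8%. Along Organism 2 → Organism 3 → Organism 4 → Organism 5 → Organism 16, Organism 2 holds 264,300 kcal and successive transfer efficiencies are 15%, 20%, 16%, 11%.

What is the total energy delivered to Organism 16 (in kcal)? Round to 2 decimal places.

943.20 kcal

Via Organism 9: 620100 × 0.09 × 0.18 × 0.08 = 803.6496 kcal
Via Organism 2: 264300 × 0.15 × 0.2 × 0.16 × 0.11 = 139.5504 kcal
Total at Organism 16: 803.6496 + 139.5504 = 943.2 kcal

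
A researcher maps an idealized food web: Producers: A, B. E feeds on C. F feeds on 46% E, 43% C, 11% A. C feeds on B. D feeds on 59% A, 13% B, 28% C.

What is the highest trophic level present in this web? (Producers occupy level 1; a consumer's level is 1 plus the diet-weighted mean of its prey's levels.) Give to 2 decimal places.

3.35

C: 1 + 1 = 2
D: 1 + (0.59×1 + 0.13×1 + 0.28×2) = 2.28
E: 1 + 2 = 3
F: 1 + (0.46×3 + 0.43×2 + 0.11×1) = 3.35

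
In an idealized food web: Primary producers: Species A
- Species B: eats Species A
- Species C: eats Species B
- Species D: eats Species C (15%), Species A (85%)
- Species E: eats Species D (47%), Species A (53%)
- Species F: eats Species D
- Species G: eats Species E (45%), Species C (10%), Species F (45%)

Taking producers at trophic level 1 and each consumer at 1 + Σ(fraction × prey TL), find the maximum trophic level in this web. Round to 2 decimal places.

3.96

Species B: 1 + 1 = 2
Species C: 1 + 2 = 3
Species D: 1 + (0.15×3 + 0.85×1) = 2.3
Species E: 1 + (0.47×2.3 + 0.53×1) = 2.611
Species F: 1 + 2.3 = 3.3
Species G: 1 + (0.45×2.611 + 0.1×3 + 0.45×3.3) = 3.95995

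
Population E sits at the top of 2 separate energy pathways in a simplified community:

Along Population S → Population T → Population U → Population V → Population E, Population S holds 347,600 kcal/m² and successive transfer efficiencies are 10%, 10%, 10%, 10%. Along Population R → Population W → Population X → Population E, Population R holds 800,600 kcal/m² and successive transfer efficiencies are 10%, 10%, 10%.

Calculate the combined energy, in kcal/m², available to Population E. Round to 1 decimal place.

Via Population S: 347600 × 0.1 × 0.1 × 0.1 × 0.1 = 34.76 kcal/m²
Via Population R: 800600 × 0.1 × 0.1 × 0.1 = 800.6 kcal/m²
Total at Population E: 34.76 + 800.6 = 835.36 kcal/m²

835.4 kcal/m²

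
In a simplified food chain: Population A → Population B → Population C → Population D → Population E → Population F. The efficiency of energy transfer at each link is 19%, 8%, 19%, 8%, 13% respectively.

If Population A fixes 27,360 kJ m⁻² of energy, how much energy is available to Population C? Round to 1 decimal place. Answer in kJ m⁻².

Population B: 27360 × 0.19 = 5198.4 kJ m⁻²
Population C: 5198.4 × 0.08 = 415.872 kJ m⁻²

415.9 kJ m⁻²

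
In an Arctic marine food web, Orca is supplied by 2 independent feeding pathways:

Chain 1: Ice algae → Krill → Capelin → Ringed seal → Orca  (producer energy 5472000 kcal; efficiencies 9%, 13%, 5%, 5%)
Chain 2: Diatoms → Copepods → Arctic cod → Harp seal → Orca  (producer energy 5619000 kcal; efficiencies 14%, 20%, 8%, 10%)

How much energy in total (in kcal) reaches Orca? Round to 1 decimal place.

Chain 1: 5472000 × 0.09 × 0.13 × 0.05 × 0.05 = 160.056 kcal
Chain 2: 5619000 × 0.14 × 0.2 × 0.08 × 0.1 = 1258.656 kcal
Total at Orca: 160.056 + 1258.656 = 1418.712 kcal

1418.7 kcal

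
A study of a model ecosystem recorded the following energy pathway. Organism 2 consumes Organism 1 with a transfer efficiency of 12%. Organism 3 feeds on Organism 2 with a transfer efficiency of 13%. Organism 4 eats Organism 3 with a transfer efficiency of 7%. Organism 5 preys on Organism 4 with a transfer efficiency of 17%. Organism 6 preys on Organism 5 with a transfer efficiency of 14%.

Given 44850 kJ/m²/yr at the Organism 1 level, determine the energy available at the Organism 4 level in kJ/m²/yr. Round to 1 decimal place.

49.0 kJ/m²/yr

Organism 2: 44850 × 0.12 = 5382 kJ/m²/yr
Organism 3: 5382 × 0.13 = 699.66 kJ/m²/yr
Organism 4: 699.66 × 0.07 = 48.9762 kJ/m²/yr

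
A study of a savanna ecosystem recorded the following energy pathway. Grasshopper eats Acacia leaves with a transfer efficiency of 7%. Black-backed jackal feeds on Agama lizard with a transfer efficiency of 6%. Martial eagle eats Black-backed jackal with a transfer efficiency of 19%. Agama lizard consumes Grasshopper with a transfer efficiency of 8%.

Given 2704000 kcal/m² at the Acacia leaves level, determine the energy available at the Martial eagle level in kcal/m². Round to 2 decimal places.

172.62 kcal/m²

Grasshopper: 2704000 × 0.07 = 189280 kcal/m²
Agama lizard: 189280 × 0.08 = 15142.4 kcal/m²
Black-backed jackal: 15142.4 × 0.06 = 908.544 kcal/m²
Martial eagle: 908.544 × 0.19 = 172.62336 kcal/m²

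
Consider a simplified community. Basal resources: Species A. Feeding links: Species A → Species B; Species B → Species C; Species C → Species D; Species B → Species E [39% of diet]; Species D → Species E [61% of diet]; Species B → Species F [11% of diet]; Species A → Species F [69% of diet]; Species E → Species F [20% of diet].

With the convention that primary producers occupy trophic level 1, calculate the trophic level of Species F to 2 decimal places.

Species B: 1 + 1 = 2
Species C: 1 + 2 = 3
Species D: 1 + 3 = 4
Species E: 1 + (0.39×2 + 0.61×4) = 4.22
Species F: 1 + (0.11×2 + 0.69×1 + 0.2×4.22) = 2.754

2.75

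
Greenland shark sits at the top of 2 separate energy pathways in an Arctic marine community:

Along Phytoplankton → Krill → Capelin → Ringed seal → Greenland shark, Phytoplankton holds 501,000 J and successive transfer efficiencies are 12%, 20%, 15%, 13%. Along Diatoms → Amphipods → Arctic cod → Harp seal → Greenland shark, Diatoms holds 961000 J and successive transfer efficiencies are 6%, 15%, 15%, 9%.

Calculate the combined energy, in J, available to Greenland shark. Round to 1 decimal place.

351.2 J

Via Phytoplankton: 501000 × 0.12 × 0.2 × 0.15 × 0.13 = 234.468 J
Via Diatoms: 961000 × 0.06 × 0.15 × 0.15 × 0.09 = 116.7615 J
Total at Greenland shark: 234.468 + 116.7615 = 351.2295 J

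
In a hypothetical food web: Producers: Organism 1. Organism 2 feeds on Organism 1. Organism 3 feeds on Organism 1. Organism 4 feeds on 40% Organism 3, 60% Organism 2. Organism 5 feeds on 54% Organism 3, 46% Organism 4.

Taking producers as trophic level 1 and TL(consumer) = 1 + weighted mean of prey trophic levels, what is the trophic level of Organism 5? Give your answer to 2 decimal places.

Organism 2: 1 + 1 = 2
Organism 3: 1 + 1 = 2
Organism 4: 1 + (0.4×2 + 0.6×2) = 3
Organism 5: 1 + (0.54×2 + 0.46×3) = 3.46

3.46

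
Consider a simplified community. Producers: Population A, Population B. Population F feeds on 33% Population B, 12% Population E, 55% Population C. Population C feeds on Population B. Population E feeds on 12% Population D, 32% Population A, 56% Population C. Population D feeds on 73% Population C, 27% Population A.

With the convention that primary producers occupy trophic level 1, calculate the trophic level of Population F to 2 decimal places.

2.76

Population C: 1 + 1 = 2
Population D: 1 + (0.73×2 + 0.27×1) = 2.73
Population E: 1 + (0.12×2.73 + 0.32×1 + 0.56×2) = 2.7676
Population F: 1 + (0.33×1 + 0.12×2.7676 + 0.55×2) = 2.762112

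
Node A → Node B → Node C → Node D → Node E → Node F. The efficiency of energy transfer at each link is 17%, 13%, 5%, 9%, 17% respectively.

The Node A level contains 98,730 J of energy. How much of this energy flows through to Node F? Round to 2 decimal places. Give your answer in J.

Node B: 98730 × 0.17 = 16784.1 J
Node C: 16784.1 × 0.13 = 2181.933 J
Node D: 2181.933 × 0.05 = 109.09665 J
Node E: 109.09665 × 0.09 = 9.8186985 J
Node F: 9.8186985 × 0.17 = 1.669178745 J

1.67 J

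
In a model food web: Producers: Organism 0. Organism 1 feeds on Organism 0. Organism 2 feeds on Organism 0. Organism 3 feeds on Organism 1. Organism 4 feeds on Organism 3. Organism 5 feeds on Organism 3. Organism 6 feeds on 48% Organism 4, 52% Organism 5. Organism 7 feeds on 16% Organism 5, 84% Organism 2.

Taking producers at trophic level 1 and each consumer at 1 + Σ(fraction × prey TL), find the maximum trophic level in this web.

Organism 1: 1 + 1 = 2
Organism 2: 1 + 1 = 2
Organism 3: 1 + 2 = 3
Organism 4: 1 + 3 = 4
Organism 5: 1 + 3 = 4
Organism 6: 1 + (0.48×4 + 0.52×4) = 5
Organism 7: 1 + (0.16×4 + 0.84×2) = 3.32

5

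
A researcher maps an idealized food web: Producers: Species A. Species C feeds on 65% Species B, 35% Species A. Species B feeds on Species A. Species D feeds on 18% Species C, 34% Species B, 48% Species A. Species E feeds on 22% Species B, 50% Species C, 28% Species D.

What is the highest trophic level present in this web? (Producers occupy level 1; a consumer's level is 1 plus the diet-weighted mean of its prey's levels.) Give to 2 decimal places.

3.50

Species B: 1 + 1 = 2
Species C: 1 + (0.65×2 + 0.35×1) = 2.65
Species D: 1 + (0.18×2.65 + 0.34×2 + 0.48×1) = 2.637
Species E: 1 + (0.22×2 + 0.5×2.65 + 0.28×2.637) = 3.50336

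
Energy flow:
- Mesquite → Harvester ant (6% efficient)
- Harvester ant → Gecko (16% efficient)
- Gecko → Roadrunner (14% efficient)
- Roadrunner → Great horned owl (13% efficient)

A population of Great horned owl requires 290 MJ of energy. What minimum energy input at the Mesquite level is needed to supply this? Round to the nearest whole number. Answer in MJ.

Cumulative transfer efficiency: 0.06 × 0.16 × 0.14 × 0.13 = 0.00017472
Mesquite energy = 290 / 0.00017472 = 1659799 MJ

1659799 MJ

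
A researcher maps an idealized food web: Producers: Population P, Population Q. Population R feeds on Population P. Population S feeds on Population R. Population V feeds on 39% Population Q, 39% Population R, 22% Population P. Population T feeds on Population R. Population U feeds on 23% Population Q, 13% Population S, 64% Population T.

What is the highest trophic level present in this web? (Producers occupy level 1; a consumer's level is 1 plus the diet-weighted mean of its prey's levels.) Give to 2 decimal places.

3.54

Population R: 1 + 1 = 2
Population S: 1 + 2 = 3
Population T: 1 + 2 = 3
Population U: 1 + (0.23×1 + 0.13×3 + 0.64×3) = 3.54
Population V: 1 + (0.39×1 + 0.39×2 + 0.22×1) = 2.39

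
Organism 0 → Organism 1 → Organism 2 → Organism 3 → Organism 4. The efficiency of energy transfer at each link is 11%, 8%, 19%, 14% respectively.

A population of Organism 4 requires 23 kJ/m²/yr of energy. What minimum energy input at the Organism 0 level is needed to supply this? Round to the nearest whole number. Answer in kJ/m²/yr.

Cumulative transfer efficiency: 0.11 × 0.08 × 0.19 × 0.14 = 0.00023408
Organism 0 energy = 23 / 0.00023408 = 98257 kJ/m²/yr

98257 kJ/m²/yr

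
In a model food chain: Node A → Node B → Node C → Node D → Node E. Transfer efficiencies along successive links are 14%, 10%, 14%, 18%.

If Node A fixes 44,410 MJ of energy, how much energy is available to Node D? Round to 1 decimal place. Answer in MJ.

87.0 MJ

Node B: 44410 × 0.14 = 6217.4 MJ
Node C: 6217.4 × 0.1 = 621.74 MJ
Node D: 621.74 × 0.14 = 87.0436 MJ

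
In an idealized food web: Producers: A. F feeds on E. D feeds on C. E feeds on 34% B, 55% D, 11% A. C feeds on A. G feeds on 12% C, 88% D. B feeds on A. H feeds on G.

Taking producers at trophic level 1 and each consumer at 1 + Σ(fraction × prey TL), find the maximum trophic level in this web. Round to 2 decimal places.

4.88

B: 1 + 1 = 2
C: 1 + 1 = 2
D: 1 + 2 = 3
E: 1 + (0.34×2 + 0.55×3 + 0.11×1) = 3.44
F: 1 + 3.44 = 4.44
G: 1 + (0.12×2 + 0.88×3) = 3.88
H: 1 + 3.88 = 4.88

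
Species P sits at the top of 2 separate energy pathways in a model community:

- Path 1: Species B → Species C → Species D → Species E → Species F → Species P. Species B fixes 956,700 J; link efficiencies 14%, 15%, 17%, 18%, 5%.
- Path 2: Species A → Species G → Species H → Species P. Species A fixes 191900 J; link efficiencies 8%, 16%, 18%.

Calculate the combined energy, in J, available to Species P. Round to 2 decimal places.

Path 1: 956700 × 0.14 × 0.15 × 0.17 × 0.18 × 0.05 = 30.738771 J
Path 2: 191900 × 0.08 × 0.16 × 0.18 = 442.1376 J
Total at Species P: 30.738771 + 442.1376 = 472.876371 J

472.88 J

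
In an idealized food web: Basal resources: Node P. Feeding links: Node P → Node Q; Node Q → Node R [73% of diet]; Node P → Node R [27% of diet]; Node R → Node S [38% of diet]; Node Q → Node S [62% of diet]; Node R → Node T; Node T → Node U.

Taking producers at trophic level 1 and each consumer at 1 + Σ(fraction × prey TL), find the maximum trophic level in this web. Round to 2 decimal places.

Node Q: 1 + 1 = 2
Node R: 1 + (0.73×2 + 0.27×1) = 2.73
Node S: 1 + (0.38×2.73 + 0.62×2) = 3.2774
Node T: 1 + 2.73 = 3.73
Node U: 1 + 3.73 = 4.73

4.73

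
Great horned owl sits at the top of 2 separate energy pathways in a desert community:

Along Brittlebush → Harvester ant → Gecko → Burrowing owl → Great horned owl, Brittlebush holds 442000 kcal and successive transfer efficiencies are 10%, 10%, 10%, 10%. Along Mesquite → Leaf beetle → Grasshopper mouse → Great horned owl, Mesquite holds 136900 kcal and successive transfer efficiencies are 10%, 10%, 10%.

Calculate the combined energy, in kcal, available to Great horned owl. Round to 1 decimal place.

Via Brittlebush: 442000 × 0.1 × 0.1 × 0.1 × 0.1 = 44.2 kcal
Via Mesquite: 136900 × 0.1 × 0.1 × 0.1 = 136.9 kcal
Total at Great horned owl: 44.2 + 136.9 = 181.1 kcal

181.1 kcal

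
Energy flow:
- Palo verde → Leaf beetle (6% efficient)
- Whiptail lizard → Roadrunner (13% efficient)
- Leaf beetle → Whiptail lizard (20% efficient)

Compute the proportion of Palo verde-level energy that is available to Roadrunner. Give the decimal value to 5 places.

0.00156

Product of link efficiencies: 0.06 × 0.2 × 0.13 = 0.00156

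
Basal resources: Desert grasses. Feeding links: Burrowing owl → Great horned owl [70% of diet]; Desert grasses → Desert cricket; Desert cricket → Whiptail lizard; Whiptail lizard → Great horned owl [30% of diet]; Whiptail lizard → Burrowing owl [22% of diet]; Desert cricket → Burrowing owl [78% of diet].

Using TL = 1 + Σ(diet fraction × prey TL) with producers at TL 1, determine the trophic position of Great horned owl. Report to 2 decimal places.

Desert cricket: 1 + 1 = 2
Whiptail lizard: 1 + 2 = 3
Burrowing owl: 1 + (0.78×2 + 0.22×3) = 3.22
Great horned owl: 1 + (0.7×3.22 + 0.3×3) = 4.154

4.15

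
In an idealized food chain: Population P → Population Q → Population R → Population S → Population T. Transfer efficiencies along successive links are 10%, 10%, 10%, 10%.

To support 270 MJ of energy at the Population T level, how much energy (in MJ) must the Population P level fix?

Cumulative transfer efficiency: 0.1 × 0.1 × 0.1 × 0.1 = 0.0001
Population P energy = 270 / 0.0001 = 2700000 MJ

2700000 MJ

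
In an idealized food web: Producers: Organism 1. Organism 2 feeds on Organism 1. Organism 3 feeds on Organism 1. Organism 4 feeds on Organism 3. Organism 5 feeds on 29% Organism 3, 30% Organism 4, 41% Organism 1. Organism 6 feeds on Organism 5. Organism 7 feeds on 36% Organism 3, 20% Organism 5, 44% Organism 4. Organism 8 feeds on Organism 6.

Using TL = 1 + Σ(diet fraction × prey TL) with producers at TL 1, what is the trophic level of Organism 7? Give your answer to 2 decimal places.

3.62

Organism 2: 1 + 1 = 2
Organism 3: 1 + 1 = 2
Organism 4: 1 + 2 = 3
Organism 5: 1 + (0.29×2 + 0.3×3 + 0.41×1) = 2.89
Organism 6: 1 + 2.89 = 3.89
Organism 7: 1 + (0.36×2 + 0.2×2.89 + 0.44×3) = 3.618
Organism 8: 1 + 3.89 = 4.89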